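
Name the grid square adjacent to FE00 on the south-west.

ED99

Longitude square 0; −1 → -1, wraps to 9, carry into field.
Longitude field F = 5; −1 → 4 = E.
Latitude square 0; −1 → -1, wraps to 9, carry into field.
Latitude field E = 4; −1 → 3 = D.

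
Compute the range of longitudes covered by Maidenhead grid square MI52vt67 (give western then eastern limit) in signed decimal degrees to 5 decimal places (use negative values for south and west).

Field M=12, I=8: +12·20° lon, +8·10° lat → SW at lon 60°, lat -10°.
Square 5, 2: +5·2° lon, +2·1° lat → SW at lon 70°, lat -8°.
Subsquare v=21, t=19: +21·0.0833333° lon, +19·0.0416667° lat → SW at lon 71.75°, lat -7.20833°.
Extended square 6, 7: +6·0.00833333° lon, +7·0.00416667° lat → SW at lon 71.8°, lat -7.17917°.
Cell spans 0.00833333° lon × 0.00416667° lat.
west 71.80000, east 71.80833.

71.80000, 71.80833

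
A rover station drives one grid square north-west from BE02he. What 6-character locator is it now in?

Longitude subsquare h = 7; −1 → 6 = g.
Latitude subsquare e = 4; +1 → 5 = f.

BE02gf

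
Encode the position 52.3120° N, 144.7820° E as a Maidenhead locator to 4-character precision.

QO22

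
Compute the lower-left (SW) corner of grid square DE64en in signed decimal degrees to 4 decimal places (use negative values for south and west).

Field D=3, E=4: +3·20° lon, +4·10° lat → SW at lon -120°, lat -50°.
Square 6, 4: +6·2° lon, +4·1° lat → SW at lon -108°, lat -46°.
Subsquare e=4, n=13: +4·0.0833333° lon, +13·0.0416667° lat → SW at lon -107.667°, lat -45.4583°.
latitude -45.4583, longitude -107.6667.

-45.4583, -107.6667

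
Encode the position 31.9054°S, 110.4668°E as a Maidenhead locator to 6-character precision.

Shift to the Maidenhead origin (180°W, 90°S): lon 290.4668, lat 58.0946.
Field: lon ⌊290.4668/20⌋ = 14 → O; lat ⌊58.0946/10⌋ = 5 → F.
Square: lon ⌊10.4668/2⌋ = 5; lat ⌊8.0946/1⌋ = 8.
Subsquare: lon ⌊0.4668/0.0833333⌋ = 5 → f; lat ⌊0.0946/0.0416667⌋ = 2 → c.

OF58fc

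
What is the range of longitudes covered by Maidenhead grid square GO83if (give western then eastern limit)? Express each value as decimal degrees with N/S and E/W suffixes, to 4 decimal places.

43.3333° W, 43.2500° W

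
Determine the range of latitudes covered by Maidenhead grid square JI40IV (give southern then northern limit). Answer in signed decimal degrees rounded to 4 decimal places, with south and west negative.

-9.1250, -9.0833

Field J=9, I=8: +9·20° lon, +8·10° lat → SW at lon 0°, lat -10°.
Square 4, 0: +4·2° lon, +0·1° lat → SW at lon 8°, lat -10°.
Subsquare i=8, v=21: +8·0.0833333° lon, +21·0.0416667° lat → SW at lon 8.66667°, lat -9.125°.
Cell spans 0.0833333° lon × 0.0416667° lat.
south -9.1250, north -9.0833.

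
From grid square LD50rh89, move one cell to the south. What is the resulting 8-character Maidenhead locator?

Latitude extended square 9; −1 → 8.
The longitude characters are unchanged.

LD50rh88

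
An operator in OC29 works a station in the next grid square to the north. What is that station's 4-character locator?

OD20

Latitude square 9; +1 → 10, wraps to 0, carry into field.
Latitude field C = 2; +1 → 3 = D.
The longitude characters are unchanged.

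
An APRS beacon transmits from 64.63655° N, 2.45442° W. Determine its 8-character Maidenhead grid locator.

Offset from 180°W / 90°S: lon 177.54558°, lat 154.63655°.
Field: 177.54558/20 → 8 → I, 154.63655/10 → 15 → P; chars IP.
Square: 17.54558/2 → 8, 4.63655/1 → 4; chars 84.
Subsquare: 1.54558/0.0833333 → 18 → s, 0.63655/0.0416667 → 15 → p; chars sp.
Extended square: 0.04558/0.00833333 → 5, 0.01155/0.00416667 → 2; chars 52.

IP84sp52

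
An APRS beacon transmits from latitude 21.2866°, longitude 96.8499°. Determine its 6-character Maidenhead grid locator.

Shift to the Maidenhead origin (180°W, 90°S): lon 276.8499, lat 111.2866.
Field: lon ⌊276.8499/20⌋ = 13 → N; lat ⌊111.2866/10⌋ = 11 → L.
Square: lon ⌊16.8499/2⌋ = 8; lat ⌊1.2866/1⌋ = 1.
Subsquare: lon ⌊0.8499/0.0833333⌋ = 10 → k; lat ⌊0.2866/0.0416667⌋ = 6 → g.

NL81kg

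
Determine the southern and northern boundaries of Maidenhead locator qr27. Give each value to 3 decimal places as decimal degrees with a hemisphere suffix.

87.000° N, 88.000° N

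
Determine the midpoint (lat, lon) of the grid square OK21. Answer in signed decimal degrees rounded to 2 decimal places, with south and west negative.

11.50, 105.00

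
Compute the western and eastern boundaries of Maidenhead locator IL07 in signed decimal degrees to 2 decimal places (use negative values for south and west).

Field I=8, L=11: +8·20° lon, +11·10° lat → SW at lon -20°, lat 20°.
Square 0, 7: +0·2° lon, +7·1° lat → SW at lon -20°, lat 27°.
Cell spans 2° lon × 1° lat.
west -20.00, east -18.00.

-20.00, -18.00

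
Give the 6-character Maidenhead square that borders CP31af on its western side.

Longitude subsquare a = 0; −1 → -1, wraps to 23 = x, carry into square.
Longitude square 3; −1 → 2.
The latitude characters are unchanged.

CP21xf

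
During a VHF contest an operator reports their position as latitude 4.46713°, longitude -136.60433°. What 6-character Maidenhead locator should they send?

CJ14ql

Offset from 180°W / 90°S: lon 43.3957°, lat 94.4671°.
Field: 43.3957/20 → 2 → C, 94.4671/10 → 9 → J; chars CJ.
Square: 3.3957/2 → 1, 4.4671/1 → 4; chars 14.
Subsquare: 1.3957/0.0833333 → 16 → q, 0.4671/0.0416667 → 11 → l; chars ql.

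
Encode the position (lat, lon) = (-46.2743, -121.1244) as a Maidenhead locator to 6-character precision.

CE93kr

Add 180° to longitude and 90° to latitude: 58.8756, 43.7257.
Field: 58.8756/20 → 2 → C, 43.7257/10 → 4 → E; chars CE.
Square: 18.8756/2 → 9, 3.7257/1 → 3; chars 93.
Subsquare: 0.8756/0.0833333 → 10 → k, 0.7257/0.0416667 → 17 → r; chars kr.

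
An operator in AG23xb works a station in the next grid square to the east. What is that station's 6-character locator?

Longitude subsquare x = 23; +1 → 24, wraps to 0 = a, carry into square.
Longitude square 2; +1 → 3.
The latitude characters are unchanged.

AG33ab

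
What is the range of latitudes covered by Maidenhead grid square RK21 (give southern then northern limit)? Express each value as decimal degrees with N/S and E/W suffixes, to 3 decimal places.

Field R=17, K=10: +17·20° lon, +10·10° lat → SW at lon 160°, lat 10°.
Square 2, 1: +2·2° lon, +1·1° lat → SW at lon 164°, lat 11°.
Cell spans 2° lon × 1° lat.
south 11.000° N, north 12.000° N.

11.000° N, 12.000° N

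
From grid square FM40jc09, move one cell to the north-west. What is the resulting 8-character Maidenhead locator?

Longitude extended square 0; −1 → -1, wraps to 9, carry into subsquare.
Longitude subsquare j = 9; −1 → 8 = i.
Latitude extended square 9; +1 → 10, wraps to 0, carry into subsquare.
Latitude subsquare c = 2; +1 → 3 = d.

FM40id90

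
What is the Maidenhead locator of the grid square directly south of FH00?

FG09

Latitude square 0; −1 → -1, wraps to 9, carry into field.
Latitude field H = 7; −1 → 6 = G.
The longitude characters are unchanged.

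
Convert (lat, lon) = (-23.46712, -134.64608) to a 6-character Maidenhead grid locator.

CG26qm

Add 180° to longitude and 90° to latitude: 45.3539, 66.5329.
Field (20°×10°, letters A–R): 45.3539/20 → 2 → C, 66.5329/10 → 6 → G; chars CG.
Square (2°×1°, digits 0–9): 5.3539/2 → 2, 6.5329/1 → 6; chars 26.
Subsquare (5′×2.5′, letters a–x): 1.3539/0.0833333 → 16 → q, 0.5329/0.0416667 → 12 → m; chars qm.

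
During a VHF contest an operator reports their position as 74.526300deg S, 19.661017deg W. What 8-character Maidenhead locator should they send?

IB05el03

Offset from 180°W / 90°S: lon 160.33898°, lat 15.47370°.
Field: 160.33898/20 → 8 → I, 15.47370/10 → 1 → B; chars IB.
Square: 0.33898/2 → 0, 5.47370/1 → 5; chars 05.
Subsquare: 0.33898/0.0833333 → 4 → e, 0.47370/0.0416667 → 11 → l; chars el.
Extended square: 0.00565/0.00833333 → 0, 0.01537/0.00416667 → 3; chars 03.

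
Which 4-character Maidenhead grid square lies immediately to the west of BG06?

AG96

Longitude square 0; −1 → -1, wraps to 9, carry into field.
Longitude field B = 1; −1 → 0 = A.
The latitude characters are unchanged.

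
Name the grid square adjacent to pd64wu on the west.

Longitude subsquare w = 22; −1 → 21 = v.
The latitude characters are unchanged.

PD64vu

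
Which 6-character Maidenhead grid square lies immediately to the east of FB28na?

Longitude subsquare n = 13; +1 → 14 = o.
The latitude characters are unchanged.

FB28oa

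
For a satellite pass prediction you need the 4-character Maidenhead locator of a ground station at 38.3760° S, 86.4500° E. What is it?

Offset from 180°W / 90°S: lon 266.45°, lat 51.62°.
Field: 266.45/20 → 13 → N, 51.62/10 → 5 → F; chars NF.
Square: 6.45/2 → 3, 1.62/1 → 1; chars 31.

NF31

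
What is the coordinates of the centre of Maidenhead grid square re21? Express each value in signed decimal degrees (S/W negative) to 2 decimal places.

-48.50, 165.00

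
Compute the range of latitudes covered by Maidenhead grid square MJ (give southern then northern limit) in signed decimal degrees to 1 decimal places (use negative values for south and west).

Field M=12, J=9: +12·20° lon, +9·10° lat → SW at lon 60°, lat 0°.
Cell spans 20° lon × 10° lat.
south 0.0, north 10.0.

0.0, 10.0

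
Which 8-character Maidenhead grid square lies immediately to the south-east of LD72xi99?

Longitude extended square 9; +1 → 10, wraps to 0, carry into subsquare.
Longitude subsquare x = 23; +1 → 24, wraps to 0 = a, carry into square.
Longitude square 7; +1 → 8.
Latitude extended square 9; −1 → 8.

LD82ai08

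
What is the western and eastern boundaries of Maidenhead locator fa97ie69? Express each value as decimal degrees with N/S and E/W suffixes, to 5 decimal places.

Field F=5, A=0: +5·20° lon, +0·10° lat → SW at lon -80°, lat -90°.
Square 9, 7: +9·2° lon, +7·1° lat → SW at lon -62°, lat -83°.
Subsquare i=8, e=4: +8·0.0833333° lon, +4·0.0416667° lat → SW at lon -61.3333°, lat -82.8333°.
Extended square 6, 9: +6·0.00833333° lon, +9·0.00416667° lat → SW at lon -61.2833°, lat -82.7958°.
Cell spans 0.00833333° lon × 0.00416667° lat.
west 61.28333° W, east 61.27500° W.

61.28333° W, 61.27500° W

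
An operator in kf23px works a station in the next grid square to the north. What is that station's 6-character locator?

KF24pa

Latitude subsquare x = 23; +1 → 24, wraps to 0 = a, carry into square.
Latitude square 3; +1 → 4.
The longitude characters are unchanged.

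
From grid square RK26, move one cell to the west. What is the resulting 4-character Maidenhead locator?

Longitude square 2; −1 → 1.
The latitude characters are unchanged.

RK16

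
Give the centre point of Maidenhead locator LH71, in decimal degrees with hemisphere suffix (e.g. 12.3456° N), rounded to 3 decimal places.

18.500° S, 55.000° E

Field L=11, H=7: +11·20° lon, +7·10° lat → SW at lon 40°, lat -20°.
Square 7, 1: +7·2° lon, +1·1° lat → SW at lon 54°, lat -19°.
Cell spans 2° lon × 1° lat. Centre is SW corner plus half of each.
latitude 18.500° S, longitude 55.000° E.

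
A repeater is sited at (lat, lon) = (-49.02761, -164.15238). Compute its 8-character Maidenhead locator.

Offset from 180°W / 90°S: lon 15.84762°, lat 40.97239°.
Field: 15.84762/20 → 0 → A, 40.97239/10 → 4 → E; chars AE.
Square: 15.84762/2 → 7, 0.97239/1 → 0; chars 70.
Subsquare: 1.84762/0.0833333 → 22 → w, 0.97239/0.0416667 → 23 → x; chars wx.
Extended square: 0.01429/0.00833333 → 1, 0.01406/0.00416667 → 3; chars 13.

AE70wx13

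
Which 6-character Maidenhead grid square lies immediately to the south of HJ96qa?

HJ95qx

Latitude subsquare a = 0; −1 → -1, wraps to 23 = x, carry into square.
Latitude square 6; −1 → 5.
The longitude characters are unchanged.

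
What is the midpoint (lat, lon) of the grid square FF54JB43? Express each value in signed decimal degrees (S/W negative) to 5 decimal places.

-35.94375, -69.21250

Field F=5, F=5: +5·20° lon, +5·10° lat → SW at lon -80°, lat -40°.
Square 5, 4: +5·2° lon, +4·1° lat → SW at lon -70°, lat -36°.
Subsquare j=9, b=1: +9·0.0833333° lon, +1·0.0416667° lat → SW at lon -69.25°, lat -35.9583°.
Extended square 4, 3: +4·0.00833333° lon, +3·0.00416667° lat → SW at lon -69.2167°, lat -35.9458°.
Cell spans 0.00833333° lon × 0.00416667° lat. Centre is SW corner plus half of each.
latitude -35.94375, longitude -69.21250.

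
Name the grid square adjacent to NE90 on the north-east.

Longitude square 9; +1 → 10, wraps to 0, carry into field.
Longitude field N = 13; +1 → 14 = O.
Latitude square 0; +1 → 1.

OE01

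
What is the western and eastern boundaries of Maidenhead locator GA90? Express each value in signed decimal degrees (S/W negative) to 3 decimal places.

-42.000, -40.000

Field G=6, A=0: +6·20° lon, +0·10° lat → SW at lon -60°, lat -90°.
Square 9, 0: +9·2° lon, +0·1° lat → SW at lon -42°, lat -90°.
Cell spans 2° lon × 1° lat.
west -42.000, east -40.000.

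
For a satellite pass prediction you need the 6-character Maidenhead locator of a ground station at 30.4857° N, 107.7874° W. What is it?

DM60cl

Offset from 180°W / 90°S: lon 72.2126°, lat 120.4857°.
Field (20°×10°, letters A–R): lon ⌊72.2126/20⌋ = 3 → D; lat ⌊120.4857/10⌋ = 12 → M.
Square (2°×1°, digits 0–9): lon ⌊12.2126/2⌋ = 6; lat ⌊0.4857/1⌋ = 0.
Subsquare (5′×2.5′, letters a–x): lon ⌊0.2126/0.0833333⌋ = 2 → c; lat ⌊0.4857/0.0416667⌋ = 11 → l.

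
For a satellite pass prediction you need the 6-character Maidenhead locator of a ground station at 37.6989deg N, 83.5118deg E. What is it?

Add 180° to longitude and 90° to latitude: 263.5118, 127.6989.
Field (20°×10°, letters A–R): lon ⌊263.5118/20⌋ = 13 → N; lat ⌊127.6989/10⌋ = 12 → M.
Square (2°×1°, digits 0–9): lon ⌊3.5118/2⌋ = 1; lat ⌊7.6989/1⌋ = 7.
Subsquare (5′×2.5′, letters a–x): lon ⌊1.5118/0.0833333⌋ = 18 → s; lat ⌊0.6989/0.0416667⌋ = 16 → q.

NM17sq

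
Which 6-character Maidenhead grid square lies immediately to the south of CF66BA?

Latitude subsquare a = 0; −1 → -1, wraps to 23 = x, carry into square.
Latitude square 6; −1 → 5.
The longitude characters are unchanged.

CF65bx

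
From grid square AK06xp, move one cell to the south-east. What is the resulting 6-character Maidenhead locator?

Longitude subsquare x = 23; +1 → 24, wraps to 0 = a, carry into square.
Longitude square 0; +1 → 1.
Latitude subsquare p = 15; −1 → 14 = o.

AK16ao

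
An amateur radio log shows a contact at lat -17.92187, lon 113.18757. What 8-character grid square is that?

OH62ob28

Add 180° to longitude and 90° to latitude: 293.18757, 72.07813.
Field: lon ⌊293.18757/20⌋ = 14 → O; lat ⌊72.07813/10⌋ = 7 → H.
Square: lon ⌊13.18757/2⌋ = 6; lat ⌊2.07813/1⌋ = 2.
Subsquare: lon ⌊1.18757/0.0833333⌋ = 14 → o; lat ⌊0.07813/0.0416667⌋ = 1 → b.
Extended square: lon ⌊0.02090/0.00833333⌋ = 2; lat ⌊0.03646/0.00416667⌋ = 8.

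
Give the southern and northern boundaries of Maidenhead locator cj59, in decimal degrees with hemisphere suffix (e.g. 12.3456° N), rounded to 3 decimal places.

9.000° N, 10.000° N

Field C=2, J=9: +2·20° lon, +9·10° lat → SW at lon -140°, lat 0°.
Square 5, 9: +5·2° lon, +9·1° lat → SW at lon -130°, lat 9°.
Cell spans 2° lon × 1° lat.
south 9.000° N, north 10.000° N.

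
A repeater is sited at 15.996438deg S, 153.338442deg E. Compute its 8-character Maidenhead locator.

Shift to the Maidenhead origin (180°W, 90°S): lon 333.33844, lat 74.00356.
Field: 333.33844/20 → 16 → Q, 74.00356/10 → 7 → H; chars QH.
Square: 13.33844/2 → 6, 4.00356/1 → 4; chars 64.
Subsquare: 1.33844/0.0833333 → 16 → q, 0.00356/0.0416667 → 0 → a; chars qa.
Extended square: 0.00511/0.00833333 → 0, 0.00356/0.00416667 → 0; chars 00.

QH64qa00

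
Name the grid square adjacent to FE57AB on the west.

FE47xb

Longitude subsquare a = 0; −1 → -1, wraps to 23 = x, carry into square.
Longitude square 5; −1 → 4.
The latitude characters are unchanged.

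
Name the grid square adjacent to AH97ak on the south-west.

AH87xj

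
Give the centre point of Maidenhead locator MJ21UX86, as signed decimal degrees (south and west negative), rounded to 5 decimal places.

Field M=12, J=9: +12·20° lon, +9·10° lat → SW at lon 60°, lat 0°.
Square 2, 1: +2·2° lon, +1·1° lat → SW at lon 64°, lat 1°.
Subsquare u=20, x=23: +20·0.0833333° lon, +23·0.0416667° lat → SW at lon 65.6667°, lat 1.95833°.
Extended square 8, 6: +8·0.00833333° lon, +6·0.00416667° lat → SW at lon 65.7333°, lat 1.98333°.
Cell spans 0.00833333° lon × 0.00416667° lat. Centre is SW corner plus half of each.
latitude 1.98542, longitude 65.73750.

1.98542, 65.73750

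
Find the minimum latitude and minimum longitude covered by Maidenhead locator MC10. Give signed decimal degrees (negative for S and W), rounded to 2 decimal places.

Field M=12, C=2: +12·20° lon, +2·10° lat → SW at lon 60°, lat -70°.
Square 1, 0: +1·2° lon, +0·1° lat → SW at lon 62°, lat -70°.
latitude -70.00, longitude 62.00.

-70.00, 62.00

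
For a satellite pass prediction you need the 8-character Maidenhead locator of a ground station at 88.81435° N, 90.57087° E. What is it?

Offset from 180°W / 90°S: lon 270.57087°, lat 178.81435°.
Field: lon ⌊270.57087/20⌋ = 13 → N; lat ⌊178.81435/10⌋ = 17 → R.
Square: lon ⌊10.57087/2⌋ = 5; lat ⌊8.81435/1⌋ = 8.
Subsquare: lon ⌊0.57087/0.0833333⌋ = 6 → g; lat ⌊0.81435/0.0416667⌋ = 19 → t.
Extended square: lon ⌊0.07087/0.00833333⌋ = 8; lat ⌊0.02268/0.00416667⌋ = 5.

NR58gt85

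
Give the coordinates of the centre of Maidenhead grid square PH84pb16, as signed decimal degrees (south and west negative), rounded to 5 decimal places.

-15.93125, 137.26250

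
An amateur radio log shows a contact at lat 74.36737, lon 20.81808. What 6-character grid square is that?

KQ04ji

Add 180° to longitude and 90° to latitude: 200.8181, 164.3674.
Field: 200.8181/20 → 10 → K, 164.3674/10 → 16 → Q; chars KQ.
Square: 0.8181/2 → 0, 4.3674/1 → 4; chars 04.
Subsquare: 0.8181/0.0833333 → 9 → j, 0.3674/0.0416667 → 8 → i; chars ji.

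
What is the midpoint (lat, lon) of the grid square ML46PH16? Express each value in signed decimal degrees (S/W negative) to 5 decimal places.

26.31875, 69.26250

Field M=12, L=11: +12·20° lon, +11·10° lat → SW at lon 60°, lat 20°.
Square 4, 6: +4·2° lon, +6·1° lat → SW at lon 68°, lat 26°.
Subsquare p=15, h=7: +15·0.0833333° lon, +7·0.0416667° lat → SW at lon 69.25°, lat 26.2917°.
Extended square 1, 6: +1·0.00833333° lon, +6·0.00416667° lat → SW at lon 69.2583°, lat 26.3167°.
Cell spans 0.00833333° lon × 0.00416667° lat. Centre is SW corner plus half of each.
latitude 26.31875, longitude 69.26250.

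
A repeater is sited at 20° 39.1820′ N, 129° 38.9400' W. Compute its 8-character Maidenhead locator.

CL50ep26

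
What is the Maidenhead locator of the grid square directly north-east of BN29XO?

Longitude subsquare x = 23; +1 → 24, wraps to 0 = a, carry into square.
Longitude square 2; +1 → 3.
Latitude subsquare o = 14; +1 → 15 = p.

BN39ap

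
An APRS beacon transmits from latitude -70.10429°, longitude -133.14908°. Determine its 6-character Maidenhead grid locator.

Shift to the Maidenhead origin (180°W, 90°S): lon 46.8509, lat 19.8957.
Field: 46.8509/20 → 2 → C, 19.8957/10 → 1 → B; chars CB.
Square: 6.8509/2 → 3, 9.8957/1 → 9; chars 39.
Subsquare: 0.8509/0.0833333 → 10 → k, 0.8957/0.0416667 → 21 → v; chars kv.

CB39kv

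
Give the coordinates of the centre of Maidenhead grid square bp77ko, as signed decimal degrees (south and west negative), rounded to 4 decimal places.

67.6042, -145.1250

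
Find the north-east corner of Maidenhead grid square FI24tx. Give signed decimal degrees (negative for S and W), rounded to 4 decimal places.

-5.0000, -74.3333

Field F=5, I=8: +5·20° lon, +8·10° lat → SW at lon -80°, lat -10°.
Square 2, 4: +2·2° lon, +4·1° lat → SW at lon -76°, lat -6°.
Subsquare t=19, x=23: +19·0.0833333° lon, +23·0.0416667° lat → SW at lon -74.4167°, lat -5.04167°.
Cell spans 0.0833333° lon × 0.0416667° lat. NE corner is SW corner plus one full cell.
latitude -5.0000, longitude -74.3333.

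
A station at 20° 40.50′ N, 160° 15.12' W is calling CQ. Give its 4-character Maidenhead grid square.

AL90

Shift to the Maidenhead origin (180°W, 90°S): lon 19.75, lat 110.67.
Field: 19.75/20 → 0 → A, 110.67/10 → 11 → L; chars AL.
Square: 19.75/2 → 9, 0.67/1 → 0; chars 90.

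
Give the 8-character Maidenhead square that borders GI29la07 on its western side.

GI29ka97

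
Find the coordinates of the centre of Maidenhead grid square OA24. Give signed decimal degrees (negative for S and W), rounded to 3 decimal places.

-85.500, 105.000

Field O=14, A=0: +14·20° lon, +0·10° lat → SW at lon 100°, lat -90°.
Square 2, 4: +2·2° lon, +4·1° lat → SW at lon 104°, lat -86°.
Cell spans 2° lon × 1° lat. Centre is SW corner plus half of each.
latitude -85.500, longitude 105.000.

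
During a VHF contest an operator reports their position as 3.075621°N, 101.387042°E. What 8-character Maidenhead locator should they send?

OJ03qb68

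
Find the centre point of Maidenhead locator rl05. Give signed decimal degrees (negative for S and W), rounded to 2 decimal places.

25.50, 161.00

Field R=17, L=11: +17·20° lon, +11·10° lat → SW at lon 160°, lat 20°.
Square 0, 5: +0·2° lon, +5·1° lat → SW at lon 160°, lat 25°.
Cell spans 2° lon × 1° lat. Centre is SW corner plus half of each.
latitude 25.50, longitude 161.00.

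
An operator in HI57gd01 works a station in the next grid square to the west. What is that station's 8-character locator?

HI57fd91

Longitude extended square 0; −1 → -1, wraps to 9, carry into subsquare.
Longitude subsquare g = 6; −1 → 5 = f.
The latitude characters are unchanged.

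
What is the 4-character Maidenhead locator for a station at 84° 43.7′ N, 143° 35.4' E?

QR14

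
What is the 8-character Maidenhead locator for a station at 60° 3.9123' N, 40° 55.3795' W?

GP90mb95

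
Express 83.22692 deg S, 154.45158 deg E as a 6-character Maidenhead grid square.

QA76fs

Shift to the Maidenhead origin (180°W, 90°S): lon 334.4516, lat 6.7731.
Field: lon ⌊334.4516/20⌋ = 16 → Q; lat ⌊6.7731/10⌋ = 0 → A.
Square: lon ⌊14.4516/2⌋ = 7; lat ⌊6.7731/1⌋ = 6.
Subsquare: lon ⌊0.4516/0.0833333⌋ = 5 → f; lat ⌊0.7731/0.0416667⌋ = 18 → s.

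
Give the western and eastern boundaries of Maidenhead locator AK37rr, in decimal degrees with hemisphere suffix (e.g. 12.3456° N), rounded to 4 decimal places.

Field A=0, K=10: +0·20° lon, +10·10° lat → SW at lon -180°, lat 10°.
Square 3, 7: +3·2° lon, +7·1° lat → SW at lon -174°, lat 17°.
Subsquare r=17, r=17: +17·0.0833333° lon, +17·0.0416667° lat → SW at lon -172.583°, lat 17.7083°.
Cell spans 0.0833333° lon × 0.0416667° lat.
west 172.5833° W, east 172.5000° W.

172.5833° W, 172.5000° W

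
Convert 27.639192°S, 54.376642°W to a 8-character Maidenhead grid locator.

GG22ti46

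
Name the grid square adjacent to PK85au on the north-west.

Longitude subsquare a = 0; −1 → -1, wraps to 23 = x, carry into square.
Longitude square 8; −1 → 7.
Latitude subsquare u = 20; +1 → 21 = v.

PK75xv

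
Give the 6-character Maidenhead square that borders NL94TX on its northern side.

NL95ta

Latitude subsquare x = 23; +1 → 24, wraps to 0 = a, carry into square.
Latitude square 4; +1 → 5.
The longitude characters are unchanged.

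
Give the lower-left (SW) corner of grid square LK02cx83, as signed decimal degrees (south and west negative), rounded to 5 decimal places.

12.97083, 40.23333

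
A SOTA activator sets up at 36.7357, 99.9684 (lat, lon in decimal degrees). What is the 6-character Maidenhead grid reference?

NM96xr

Offset from 180°W / 90°S: lon 279.9684°, lat 126.7357°.
Field: lon ⌊279.9684/20⌋ = 13 → N; lat ⌊126.7357/10⌋ = 12 → M.
Square: lon ⌊19.9684/2⌋ = 9; lat ⌊6.7357/1⌋ = 6.
Subsquare: lon ⌊1.9684/0.0833333⌋ = 23 → x; lat ⌊0.7357/0.0416667⌋ = 17 → r.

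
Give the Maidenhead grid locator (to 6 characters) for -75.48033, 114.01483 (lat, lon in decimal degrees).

Offset from 180°W / 90°S: lon 294.0148°, lat 14.5197°.
Field (20°×10°, letters A–R): lon ⌊294.0148/20⌋ = 14 → O; lat ⌊14.5197/10⌋ = 1 → B.
Square (2°×1°, digits 0–9): lon ⌊14.0148/2⌋ = 7; lat ⌊4.5197/1⌋ = 4.
Subsquare (5′×2.5′, letters a–x): lon ⌊0.0148/0.0833333⌋ = 0 → a; lat ⌊0.5197/0.0416667⌋ = 12 → m.

OB74am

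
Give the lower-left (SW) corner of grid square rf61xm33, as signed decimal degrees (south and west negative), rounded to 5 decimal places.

-38.48750, 173.94167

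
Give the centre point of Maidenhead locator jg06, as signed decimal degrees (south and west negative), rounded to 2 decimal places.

Field J=9, G=6: +9·20° lon, +6·10° lat → SW at lon 0°, lat -30°.
Square 0, 6: +0·2° lon, +6·1° lat → SW at lon 0°, lat -24°.
Cell spans 2° lon × 1° lat. Centre is SW corner plus half of each.
latitude -23.50, longitude 1.00.

-23.50, 1.00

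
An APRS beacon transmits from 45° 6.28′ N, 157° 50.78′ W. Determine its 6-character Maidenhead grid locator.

BN15bc

Add 180° to longitude and 90° to latitude: 22.1537, 135.1047.
Field (20°×10°, letters A–R): lon ⌊22.1537/20⌋ = 1 → B; lat ⌊135.1047/10⌋ = 13 → N.
Square (2°×1°, digits 0–9): lon ⌊2.1537/2⌋ = 1; lat ⌊5.1047/1⌋ = 5.
Subsquare (5′×2.5′, letters a–x): lon ⌊0.1537/0.0833333⌋ = 1 → b; lat ⌊0.1047/0.0416667⌋ = 2 → c.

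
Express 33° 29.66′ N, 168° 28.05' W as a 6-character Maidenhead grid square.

AM53sl

Add 180° to longitude and 90° to latitude: 11.5325, 123.4943.
Field (20°×10°, letters A–R): 11.5325/20 → 0 → A, 123.4943/10 → 12 → M; chars AM.
Square (2°×1°, digits 0–9): 11.5325/2 → 5, 3.4943/1 → 3; chars 53.
Subsquare (5′×2.5′, letters a–x): 1.5325/0.0833333 → 18 → s, 0.4943/0.0416667 → 11 → l; chars sl.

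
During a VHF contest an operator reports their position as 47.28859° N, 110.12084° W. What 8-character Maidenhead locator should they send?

DN47wg59

Add 180° to longitude and 90° to latitude: 69.87916, 137.28859.
Field: lon ⌊69.87916/20⌋ = 3 → D; lat ⌊137.28859/10⌋ = 13 → N.
Square: lon ⌊9.87916/2⌋ = 4; lat ⌊7.28859/1⌋ = 7.
Subsquare: lon ⌊1.87916/0.0833333⌋ = 22 → w; lat ⌊0.28859/0.0416667⌋ = 6 → g.
Extended square: lon ⌊0.04583/0.00833333⌋ = 5; lat ⌊0.03859/0.00416667⌋ = 9.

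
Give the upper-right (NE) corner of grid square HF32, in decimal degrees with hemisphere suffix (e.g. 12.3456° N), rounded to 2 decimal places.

Field H=7, F=5: +7·20° lon, +5·10° lat → SW at lon -40°, lat -40°.
Square 3, 2: +3·2° lon, +2·1° lat → SW at lon -34°, lat -38°.
Cell spans 2° lon × 1° lat. NE corner is SW corner plus one full cell.
latitude 37.00° S, longitude 32.00° W.

37.00° S, 32.00° W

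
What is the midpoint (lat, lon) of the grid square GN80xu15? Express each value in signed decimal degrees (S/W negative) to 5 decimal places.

40.85625, -42.07083

Field G=6, N=13: +6·20° lon, +13·10° lat → SW at lon -60°, lat 40°.
Square 8, 0: +8·2° lon, +0·1° lat → SW at lon -44°, lat 40°.
Subsquare x=23, u=20: +23·0.0833333° lon, +20·0.0416667° lat → SW at lon -42.0833°, lat 40.8333°.
Extended square 1, 5: +1·0.00833333° lon, +5·0.00416667° lat → SW at lon -42.075°, lat 40.8542°.
Cell spans 0.00833333° lon × 0.00416667° lat. Centre is SW corner plus half of each.
latitude 40.85625, longitude -42.07083.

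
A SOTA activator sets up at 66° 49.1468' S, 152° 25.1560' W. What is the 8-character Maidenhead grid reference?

BC33se93

Offset from 180°W / 90°S: lon 27.58073°, lat 23.18089°.
Field: 27.58073/20 → 1 → B, 23.18089/10 → 2 → C; chars BC.
Square: 7.58073/2 → 3, 3.18089/1 → 3; chars 33.
Subsquare: 1.58073/0.0833333 → 18 → s, 0.18089/0.0416667 → 4 → e; chars se.
Extended square: 0.08073/0.00833333 → 9, 0.01422/0.00416667 → 3; chars 93.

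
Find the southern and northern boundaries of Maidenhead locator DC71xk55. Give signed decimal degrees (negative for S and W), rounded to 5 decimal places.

-68.56250, -68.55833

Field D=3, C=2: +3·20° lon, +2·10° lat → SW at lon -120°, lat -70°.
Square 7, 1: +7·2° lon, +1·1° lat → SW at lon -106°, lat -69°.
Subsquare x=23, k=10: +23·0.0833333° lon, +10·0.0416667° lat → SW at lon -104.083°, lat -68.5833°.
Extended square 5, 5: +5·0.00833333° lon, +5·0.00416667° lat → SW at lon -104.042°, lat -68.5625°.
Cell spans 0.00833333° lon × 0.00416667° lat.
south -68.56250, north -68.55833.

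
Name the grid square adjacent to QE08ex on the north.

Latitude subsquare x = 23; +1 → 24, wraps to 0 = a, carry into square.
Latitude square 8; +1 → 9.
The longitude characters are unchanged.

QE09ea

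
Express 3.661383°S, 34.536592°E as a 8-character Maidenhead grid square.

Offset from 180°W / 90°S: lon 214.53659°, lat 86.33862°.
Field: lon ⌊214.53659/20⌋ = 10 → K; lat ⌊86.33862/10⌋ = 8 → I.
Square: lon ⌊14.53659/2⌋ = 7; lat ⌊6.33862/1⌋ = 6.
Subsquare: lon ⌊0.53659/0.0833333⌋ = 6 → g; lat ⌊0.33862/0.0416667⌋ = 8 → i.
Extended square: lon ⌊0.03659/0.00833333⌋ = 4; lat ⌊0.00528/0.00416667⌋ = 1.

KI76gi41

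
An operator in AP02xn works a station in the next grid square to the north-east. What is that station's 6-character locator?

AP12ao

Longitude subsquare x = 23; +1 → 24, wraps to 0 = a, carry into square.
Longitude square 0; +1 → 1.
Latitude subsquare n = 13; +1 → 14 = o.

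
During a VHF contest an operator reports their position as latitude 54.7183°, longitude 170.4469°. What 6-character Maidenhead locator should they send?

RO54fr

Offset from 180°W / 90°S: lon 350.4469°, lat 144.7183°.
Field: lon ⌊350.4469/20⌋ = 17 → R; lat ⌊144.7183/10⌋ = 14 → O.
Square: lon ⌊10.4469/2⌋ = 5; lat ⌊4.7183/1⌋ = 4.
Subsquare: lon ⌊0.4469/0.0833333⌋ = 5 → f; lat ⌊0.7183/0.0416667⌋ = 17 → r.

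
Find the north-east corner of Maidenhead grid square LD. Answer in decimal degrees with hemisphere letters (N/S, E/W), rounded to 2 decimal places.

50.00° S, 60.00° E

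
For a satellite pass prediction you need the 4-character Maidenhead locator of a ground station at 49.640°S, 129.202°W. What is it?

CE50

Offset from 180°W / 90°S: lon 50.80°, lat 40.36°.
Field: 50.80/20 → 2 → C, 40.36/10 → 4 → E; chars CE.
Square: 10.80/2 → 5, 0.36/1 → 0; chars 50.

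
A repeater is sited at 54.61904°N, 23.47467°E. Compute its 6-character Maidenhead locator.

KO14ro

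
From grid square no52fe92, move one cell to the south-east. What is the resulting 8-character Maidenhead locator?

Longitude extended square 9; +1 → 10, wraps to 0, carry into subsquare.
Longitude subsquare f = 5; +1 → 6 = g.
Latitude extended square 2; −1 → 1.

NO52ge01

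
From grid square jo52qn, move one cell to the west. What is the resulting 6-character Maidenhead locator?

JO52pn

Longitude subsquare q = 16; −1 → 15 = p.
The latitude characters are unchanged.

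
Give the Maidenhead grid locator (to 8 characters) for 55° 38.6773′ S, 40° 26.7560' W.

GD94si65

Add 180° to longitude and 90° to latitude: 139.55407, 34.35538.
Field: 139.55407/20 → 6 → G, 34.35538/10 → 3 → D; chars GD.
Square: 19.55407/2 → 9, 4.35538/1 → 4; chars 94.
Subsquare: 1.55407/0.0833333 → 18 → s, 0.35538/0.0416667 → 8 → i; chars si.
Extended square: 0.05407/0.00833333 → 6, 0.02205/0.00416667 → 5; chars 65.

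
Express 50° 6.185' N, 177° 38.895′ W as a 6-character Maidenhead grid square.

AO10ec

Add 180° to longitude and 90° to latitude: 2.3518, 140.1031.
Field (20°×10°, letters A–R): lon ⌊2.3518/20⌋ = 0 → A; lat ⌊140.1031/10⌋ = 14 → O.
Square (2°×1°, digits 0–9): lon ⌊2.3518/2⌋ = 1; lat ⌊0.1031/1⌋ = 0.
Subsquare (5′×2.5′, letters a–x): lon ⌊0.3518/0.0833333⌋ = 4 → e; lat ⌊0.1031/0.0416667⌋ = 2 → c.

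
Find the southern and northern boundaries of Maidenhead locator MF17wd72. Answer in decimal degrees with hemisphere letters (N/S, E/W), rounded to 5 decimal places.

32.86667° S, 32.86250° S

Field M=12, F=5: +12·20° lon, +5·10° lat → SW at lon 60°, lat -40°.
Square 1, 7: +1·2° lon, +7·1° lat → SW at lon 62°, lat -33°.
Subsquare w=22, d=3: +22·0.0833333° lon, +3·0.0416667° lat → SW at lon 63.8333°, lat -32.875°.
Extended square 7, 2: +7·0.00833333° lon, +2·0.00416667° lat → SW at lon 63.8917°, lat -32.8667°.
Cell spans 0.00833333° lon × 0.00416667° lat.
south 32.86667° S, north 32.86250° S.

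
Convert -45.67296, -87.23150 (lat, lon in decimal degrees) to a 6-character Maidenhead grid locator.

EE64jh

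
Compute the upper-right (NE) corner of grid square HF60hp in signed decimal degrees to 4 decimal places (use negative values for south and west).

-39.3333, -27.3333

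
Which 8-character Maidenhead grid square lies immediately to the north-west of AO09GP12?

AO09gp03

Longitude extended square 1; −1 → 0.
Latitude extended square 2; +1 → 3.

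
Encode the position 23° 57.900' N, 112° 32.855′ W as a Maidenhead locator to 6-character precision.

DL33rx

Offset from 180°W / 90°S: lon 67.4524°, lat 113.9650°.
Field (20°×10°, letters A–R): lon ⌊67.4524/20⌋ = 3 → D; lat ⌊113.9650/10⌋ = 11 → L.
Square (2°×1°, digits 0–9): lon ⌊7.4524/2⌋ = 3; lat ⌊3.9650/1⌋ = 3.
Subsquare (5′×2.5′, letters a–x): lon ⌊1.4524/0.0833333⌋ = 17 → r; lat ⌊0.9650/0.0416667⌋ = 23 → x.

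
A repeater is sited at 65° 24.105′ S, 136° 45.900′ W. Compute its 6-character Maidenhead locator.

CC14oo

Offset from 180°W / 90°S: lon 43.2350°, lat 24.5982°.
Field: lon ⌊43.2350/20⌋ = 2 → C; lat ⌊24.5982/10⌋ = 2 → C.
Square: lon ⌊3.2350/2⌋ = 1; lat ⌊4.5982/1⌋ = 4.
Subsquare: lon ⌊1.2350/0.0833333⌋ = 14 → o; lat ⌊0.5982/0.0416667⌋ = 14 → o.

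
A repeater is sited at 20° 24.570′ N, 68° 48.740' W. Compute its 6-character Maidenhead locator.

FL50oj

Shift to the Maidenhead origin (180°W, 90°S): lon 111.1877, lat 110.4095.
Field: lon ⌊111.1877/20⌋ = 5 → F; lat ⌊110.4095/10⌋ = 11 → L.
Square: lon ⌊11.1877/2⌋ = 5; lat ⌊0.4095/1⌋ = 0.
Subsquare: lon ⌊1.1877/0.0833333⌋ = 14 → o; lat ⌊0.4095/0.0416667⌋ = 9 → j.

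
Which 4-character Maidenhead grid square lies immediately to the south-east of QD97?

Longitude square 9; +1 → 10, wraps to 0, carry into field.
Longitude field Q = 16; +1 → 17 = R.
Latitude square 7; −1 → 6.

RD06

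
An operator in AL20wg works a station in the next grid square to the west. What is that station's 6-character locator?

AL20vg

Longitude subsquare w = 22; −1 → 21 = v.
The latitude characters are unchanged.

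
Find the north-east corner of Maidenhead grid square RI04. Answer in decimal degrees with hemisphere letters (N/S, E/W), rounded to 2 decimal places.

Field R=17, I=8: +17·20° lon, +8·10° lat → SW at lon 160°, lat -10°.
Square 0, 4: +0·2° lon, +4·1° lat → SW at lon 160°, lat -6°.
Cell spans 2° lon × 1° lat. NE corner is SW corner plus one full cell.
latitude 5.00° S, longitude 162.00° E.

5.00° S, 162.00° E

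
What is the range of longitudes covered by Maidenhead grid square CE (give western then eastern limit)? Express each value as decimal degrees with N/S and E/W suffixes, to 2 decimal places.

140.00° W, 120.00° W

Field C=2, E=4: +2·20° lon, +4·10° lat → SW at lon -140°, lat -50°.
Cell spans 20° lon × 10° lat.
west 140.00° W, east 120.00° W.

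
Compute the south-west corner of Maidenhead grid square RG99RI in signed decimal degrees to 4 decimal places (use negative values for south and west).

-20.6667, 179.4167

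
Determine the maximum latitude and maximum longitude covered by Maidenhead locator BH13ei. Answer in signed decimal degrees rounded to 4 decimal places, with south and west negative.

-16.6250, -157.5833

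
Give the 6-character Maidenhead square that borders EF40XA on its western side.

EF40wa

Longitude subsquare x = 23; −1 → 22 = w.
The latitude characters are unchanged.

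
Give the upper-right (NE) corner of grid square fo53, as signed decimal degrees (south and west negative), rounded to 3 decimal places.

54.000, -68.000

Field F=5, O=14: +5·20° lon, +14·10° lat → SW at lon -80°, lat 50°.
Square 5, 3: +5·2° lon, +3·1° lat → SW at lon -70°, lat 53°.
Cell spans 2° lon × 1° lat. NE corner is SW corner plus one full cell.
latitude 54.000, longitude -68.000.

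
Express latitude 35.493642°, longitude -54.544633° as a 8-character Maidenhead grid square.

GM25rl48

Offset from 180°W / 90°S: lon 125.45537°, lat 125.49364°.
Field (20°×10°, letters A–R): 125.45537/20 → 6 → G, 125.49364/10 → 12 → M; chars GM.
Square (2°×1°, digits 0–9): 5.45537/2 → 2, 5.49364/1 → 5; chars 25.
Subsquare (5′×2.5′, letters a–x): 1.45537/0.0833333 → 17 → r, 0.49364/0.0416667 → 11 → l; chars rl.
Extended square (30″×15″, digits 0–9): 0.03870/0.00833333 → 4, 0.03531/0.00416667 → 8; chars 48.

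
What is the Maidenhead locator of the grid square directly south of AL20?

AK29

Latitude square 0; −1 → -1, wraps to 9, carry into field.
Latitude field L = 11; −1 → 10 = K.
The longitude characters are unchanged.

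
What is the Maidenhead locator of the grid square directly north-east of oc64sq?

Longitude subsquare s = 18; +1 → 19 = t.
Latitude subsquare q = 16; +1 → 17 = r.

OC64tr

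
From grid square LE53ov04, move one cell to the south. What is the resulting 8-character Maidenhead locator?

LE53ov03

Latitude extended square 4; −1 → 3.
The longitude characters are unchanged.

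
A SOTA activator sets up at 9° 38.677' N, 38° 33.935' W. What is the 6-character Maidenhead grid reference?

HJ09rp

Add 180° to longitude and 90° to latitude: 141.4344, 99.6446.
Field (20°×10°, letters A–R): 141.4344/20 → 7 → H, 99.6446/10 → 9 → J; chars HJ.
Square (2°×1°, digits 0–9): 1.4344/2 → 0, 9.6446/1 → 9; chars 09.
Subsquare (5′×2.5′, letters a–x): 1.4344/0.0833333 → 17 → r, 0.6446/0.0416667 → 15 → p; chars rp.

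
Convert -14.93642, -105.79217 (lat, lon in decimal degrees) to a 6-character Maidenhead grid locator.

Add 180° to longitude and 90° to latitude: 74.2078, 75.0636.
Field (20°×10°, letters A–R): lon ⌊74.2078/20⌋ = 3 → D; lat ⌊75.0636/10⌋ = 7 → H.
Square (2°×1°, digits 0–9): lon ⌊14.2078/2⌋ = 7; lat ⌊5.0636/1⌋ = 5.
Subsquare (5′×2.5′, letters a–x): lon ⌊0.2078/0.0833333⌋ = 2 → c; lat ⌊0.0636/0.0416667⌋ = 1 → b.

DH75cb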